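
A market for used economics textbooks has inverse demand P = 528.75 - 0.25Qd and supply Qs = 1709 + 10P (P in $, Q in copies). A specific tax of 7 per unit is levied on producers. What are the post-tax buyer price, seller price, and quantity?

In direct form, Qd = 2115 - 4P.
Producers keep P_s = P_b - 7 per unit, so supply in terms of the buyer price is Qs = 1639 + 10P_b.
Set Qd = Qs: 2115 - 4P_b = 1639 + 10P_b, so 476 = 14P_b and P_b = 34.
Then P_s = 34 - 7 = 27 and Q = 2115 - 4(34) = 1979.

P_b = 34, P_s = 27, Q = 1979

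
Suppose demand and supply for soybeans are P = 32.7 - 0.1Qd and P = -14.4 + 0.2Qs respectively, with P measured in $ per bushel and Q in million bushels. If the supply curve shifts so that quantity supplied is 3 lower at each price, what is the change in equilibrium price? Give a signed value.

Rewriting in direct form: Qd = 327 - 10P and Qs = 72 + 5P.
The market clears where 327 - 10P = 72 + 5P. Rearranging, 15P = 255, hence P* = 17.
Plugging P* into demand: Q* = 327 - 10(17) = 157.
After the shift, supply is Qs = 69 + 5P.
The new intersection has 258 = 15P, i.e. P = 17.2, Q = 155.
ΔP = 17.2 - 17 = 0.2.

ΔP = 0.2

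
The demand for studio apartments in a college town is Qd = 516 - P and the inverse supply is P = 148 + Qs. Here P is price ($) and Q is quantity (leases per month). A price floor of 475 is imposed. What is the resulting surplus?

Surplus = 286

Solving each curve for Q: Qs = -148 + P.
With P fixed at 475, quantity demanded is 41 and quantity supplied is 327.
Surplus = Qs - Qd = 327 - 41 = 286.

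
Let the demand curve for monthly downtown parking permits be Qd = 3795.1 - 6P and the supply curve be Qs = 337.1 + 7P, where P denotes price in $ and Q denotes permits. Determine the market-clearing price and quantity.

P* = 266, Q* = 2199.1

At equilibrium Qd = Qs, so 3795.1 - 6P = 337.1 + 7P; collecting terms, 3458 = 13P and P* = 266.
Plugging P* into demand: Q* = 3795.1 - 6(266) = 2199.1.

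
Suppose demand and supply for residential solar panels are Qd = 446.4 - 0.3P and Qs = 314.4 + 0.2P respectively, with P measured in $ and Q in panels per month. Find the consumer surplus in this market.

The market clears where 446.4 - 0.3P = 314.4 + 0.2P. Rearranging, 0.5P = 132, hence P* = 264.
Substitute back: Q* = 446.4 - 0.3(264) = 367.2.
Demand choke price (Qd = 0): P = 446.4/0.3 = 1488. Consumer surplus = ½ × (1488 - 264) × 367.2 = 224726.4.

Consumer surplus = 224726.4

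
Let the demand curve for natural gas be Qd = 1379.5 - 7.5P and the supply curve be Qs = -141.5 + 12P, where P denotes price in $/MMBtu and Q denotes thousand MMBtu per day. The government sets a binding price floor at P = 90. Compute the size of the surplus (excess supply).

With P fixed at 90, quantity demanded is 704.5 and quantity supplied is 938.5.
Surplus = Qs - Qd = 938.5 - 704.5 = 234.

Surplus = 234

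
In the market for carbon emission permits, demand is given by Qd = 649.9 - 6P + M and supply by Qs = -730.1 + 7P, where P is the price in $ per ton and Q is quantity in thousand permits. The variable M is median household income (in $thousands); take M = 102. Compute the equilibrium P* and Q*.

P* = 114, Q* = 67.9

With M = 102, demand is Qd = 751.9 - 6P.
At equilibrium Qd = Qs, so 751.9 - 6P = -730.1 + 7P; collecting terms, 1482 = 13P and P* = 114.
From the demand curve, Q* = 751.9 - 6(114) = 67.9.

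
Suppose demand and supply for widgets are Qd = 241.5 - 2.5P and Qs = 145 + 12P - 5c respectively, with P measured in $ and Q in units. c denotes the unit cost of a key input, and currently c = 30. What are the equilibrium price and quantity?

P* = 17, Q* = 199

With c = 30, supply is Qs = -5 + 12P.
At equilibrium Qd = Qs, so 241.5 - 2.5P = -5 + 12P; collecting terms, 246.5 = 14.5P and P* = 17.
Substitute back: Q* = 241.5 - 2.5(17) = 199.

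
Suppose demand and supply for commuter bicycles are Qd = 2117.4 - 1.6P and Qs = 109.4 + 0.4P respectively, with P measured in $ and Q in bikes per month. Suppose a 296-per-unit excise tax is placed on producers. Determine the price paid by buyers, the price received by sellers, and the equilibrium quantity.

The tax drives a wedge P_b - P_s = 296. Substituting P_s = P_b - 296 into supply: Qs = -9 + 0.4P_b.
Set Qd = Qs: 2117.4 - 1.6P_b = -9 + 0.4P_b, so 2126.4 = 2P_b and P_b = 1063.2.
Then P_s = 1063.2 - 296 = 767.2 and Q = 2117.4 - 1.6(1063.2) = 416.28.

P_b = 1063.2, P_s = 767.2, Q = 416.28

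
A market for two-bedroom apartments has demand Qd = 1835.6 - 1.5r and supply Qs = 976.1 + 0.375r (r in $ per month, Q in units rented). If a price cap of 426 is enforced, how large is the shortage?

Shortage = 60.75

Evaluating both curves at the ceiling price 426 gives Qd = 1196.6, Qs = 1135.85.
Shortage = Qd - Qs = 1196.6 - 1135.85 = 60.75.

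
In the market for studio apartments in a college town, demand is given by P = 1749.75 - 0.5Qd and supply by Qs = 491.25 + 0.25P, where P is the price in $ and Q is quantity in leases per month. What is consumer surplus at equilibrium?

Consumer surplus = 170362.5625

In direct form, Qd = 3499.5 - 2P.
At equilibrium Qd = Qs, so 3499.5 - 2P = 491.25 + 0.25P; collecting terms, 3008.25 = 2.25P and P* = 1337.
Then Q* = 3499.5 - 2(1337) = 825.5.
Demand choke price (Qd = 0): P = 3499.5/2 = 1749.75. Consumer surplus = ½ × (1749.75 - 1337) × 825.5 = 170362.5625.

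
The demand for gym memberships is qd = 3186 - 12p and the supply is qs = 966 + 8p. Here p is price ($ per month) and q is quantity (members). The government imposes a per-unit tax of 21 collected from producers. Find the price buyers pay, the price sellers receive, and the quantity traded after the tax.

The tax drives a wedge p_b - p_s = 21. Substituting p_s = p_b - 21 into supply: qs = 798 + 8p_b.
Equate demand and the shifted supply: 3186 - 12p_b = 798 + 8p_b, giving 20p_b = 2388, so p_b = 119.4.
Then p_s = 119.4 - 21 = 98.4 and q = 3186 - 12(119.4) = 1753.2.

p_b = 119.4, p_s = 98.4, q = 1753.2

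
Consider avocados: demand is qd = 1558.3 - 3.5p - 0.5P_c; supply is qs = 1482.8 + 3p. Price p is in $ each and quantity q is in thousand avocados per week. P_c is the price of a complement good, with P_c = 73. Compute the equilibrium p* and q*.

With P_c = 73, demand is qd = 1521.8 - 3.5p.
At equilibrium qd = qs, so 1521.8 - 3.5p = 1482.8 + 3p; collecting terms, 39 = 6.5p and p* = 6.
Substitute back: q* = 1521.8 - 3.5(6) = 1500.8.

p* = 6, q* = 1500.8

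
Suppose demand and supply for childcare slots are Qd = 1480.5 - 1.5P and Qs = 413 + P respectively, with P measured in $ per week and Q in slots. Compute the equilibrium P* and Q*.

P* = 427, Q* = 840

At equilibrium Qd = Qs, so 1480.5 - 1.5P = 413 + P; collecting terms, 1067.5 = 2.5P and P* = 427.
Substitute back: Q* = 1480.5 - 1.5(427) = 840.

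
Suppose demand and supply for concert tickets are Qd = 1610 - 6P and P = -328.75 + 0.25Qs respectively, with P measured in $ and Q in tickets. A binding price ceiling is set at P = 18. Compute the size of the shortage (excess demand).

Rewriting in direct form: Qs = 1315 + 4P.
At P = 18: Qd = 1502 and Qs = 1387.
Shortage = Qd - Qs = 1502 - 1387 = 115.

Shortage = 115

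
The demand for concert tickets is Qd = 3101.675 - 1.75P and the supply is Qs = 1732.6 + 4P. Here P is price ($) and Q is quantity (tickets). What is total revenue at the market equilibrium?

Equating demand and supply, 3101.675 - 1.75P = 1732.6 + 4P gives 5.75P = 1369.075, so P* = 238.1.
Substitute back: Q* = 3101.675 - 1.75(238.1) = 2685.
Total revenue = P* × Q* = 238.1 × 2685 = 639298.5.

Total revenue = 639298.5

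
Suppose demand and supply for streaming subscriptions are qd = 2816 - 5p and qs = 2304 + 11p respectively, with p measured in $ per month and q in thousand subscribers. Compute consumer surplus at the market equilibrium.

Consumer surplus = 705433.6

At equilibrium qd = qs, so 2816 - 5p = 2304 + 11p; collecting terms, 512 = 16p and p* = 32.
Substitute back: q* = 2816 - 5(32) = 2656.
Demand choke price (qd = 0): p = 2816/5 = 563.2. Consumer surplus = ½ × (563.2 - 32) × 2656 = 705433.6.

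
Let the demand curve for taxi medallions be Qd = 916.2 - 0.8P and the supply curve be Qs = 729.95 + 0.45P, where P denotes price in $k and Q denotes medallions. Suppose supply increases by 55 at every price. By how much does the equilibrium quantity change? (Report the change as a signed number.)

The market clears where 916.2 - 0.8P = 729.95 + 0.45P. Rearranging, 1.25P = 186.25, hence P* = 149.
From the demand curve, Q* = 916.2 - 0.8(149) = 797.
After the shift, supply is Qs = 784.95 + 0.45P.
Re-solving, 1.25P = 131.25 gives P = 105 and Q = 832.2.
ΔQ = 832.2 - 797 = 35.2.

ΔQ = 35.2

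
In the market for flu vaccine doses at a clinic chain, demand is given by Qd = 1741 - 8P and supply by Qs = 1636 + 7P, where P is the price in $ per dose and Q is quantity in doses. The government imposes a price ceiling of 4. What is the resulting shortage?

Shortage = 45

Evaluating both curves at the ceiling price 4 gives Qd = 1709, Qs = 1664.
Shortage = Qd - Qs = 1709 - 1664 = 45.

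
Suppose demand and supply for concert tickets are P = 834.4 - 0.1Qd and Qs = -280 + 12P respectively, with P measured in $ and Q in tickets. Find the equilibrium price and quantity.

In direct form, Qd = 8344 - 10P.
Equating demand and supply, 8344 - 10P = -280 + 12P gives 22P = 8624, so P* = 392.
Substitute back: Q* = 8344 - 10(392) = 4424.

P* = 392, Q* = 4424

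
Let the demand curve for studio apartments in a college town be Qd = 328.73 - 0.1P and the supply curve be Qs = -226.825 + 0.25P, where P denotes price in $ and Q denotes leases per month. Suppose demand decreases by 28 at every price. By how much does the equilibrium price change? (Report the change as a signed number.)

The market clears where 328.73 - 0.1P = -226.825 + 0.25P. Rearranging, 0.35P = 555.555, hence P* = 1587.3.
Substitute back: Q* = 328.73 - 0.1(1587.3) = 170.
After the shift, demand is Qd = 300.73 - 0.1P.
Re-solving, 0.35P = 527.555 gives P = 1507.3 and Q = 150.
ΔP = 1507.3 - 1587.3 = -80.

ΔP = -80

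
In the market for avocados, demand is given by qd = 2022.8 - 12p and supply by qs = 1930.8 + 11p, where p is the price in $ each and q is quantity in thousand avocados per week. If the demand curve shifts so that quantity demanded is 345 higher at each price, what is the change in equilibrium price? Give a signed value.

Δp = 15

The market clears where 2022.8 - 12p = 1930.8 + 11p. Rearranging, 23p = 92, hence p* = 4.
Substitute back: q* = 2022.8 - 12(4) = 1974.8.
After the shift, demand is qd = 2367.8 - 12p.
New equilibrium: 437 = 23p, so p = 19 and q = 2139.8.
Δp = 19 - 4 = 15.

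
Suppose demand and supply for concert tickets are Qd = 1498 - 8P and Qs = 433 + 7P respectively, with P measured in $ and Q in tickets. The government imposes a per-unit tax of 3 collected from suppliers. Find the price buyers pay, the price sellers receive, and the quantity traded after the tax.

P_b = 72.4, P_s = 69.4, Q = 918.8

Suppliers keep P_s = P_b - 3 per unit, so supply in terms of the buyer price is Qs = 412 + 7P_b.
Equate demand and the shifted supply: 1498 - 8P_b = 412 + 7P_b, giving 15P_b = 1086, so P_b = 72.4.
So P_s = 69.4 and the quantity traded is Q = 1498 - 8(72.4) = 918.8.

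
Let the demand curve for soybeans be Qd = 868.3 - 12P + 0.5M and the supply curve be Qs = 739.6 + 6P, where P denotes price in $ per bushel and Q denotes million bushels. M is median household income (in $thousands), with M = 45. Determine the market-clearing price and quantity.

With M = 45, demand is Qd = 890.8 - 12P.
Set Qd = Qs: 890.8 - 12P = 739.6 + 6P, so 151.2 = 18P and P* = 8.4.
Substitute back: Q* = 890.8 - 12(8.4) = 790.

P* = 8.4, Q* = 790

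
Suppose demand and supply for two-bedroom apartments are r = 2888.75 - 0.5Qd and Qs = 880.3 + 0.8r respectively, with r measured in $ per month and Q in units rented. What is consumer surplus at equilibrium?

Consumer surplus = 1299030.0625

Solving each curve for Q: Qd = 5777.5 - 2r.
The market clears where 5777.5 - 2r = 880.3 + 0.8r. Rearranging, 2.8r = 4897.2, hence r* = 1749.
Plugging r* into demand: Q* = 5777.5 - 2(1749) = 2279.5.
Demand choke price (Qd = 0): r = 5777.5/2 = 2888.75. Consumer surplus = ½ × (2888.75 - 1749) × 2279.5 = 1299030.0625.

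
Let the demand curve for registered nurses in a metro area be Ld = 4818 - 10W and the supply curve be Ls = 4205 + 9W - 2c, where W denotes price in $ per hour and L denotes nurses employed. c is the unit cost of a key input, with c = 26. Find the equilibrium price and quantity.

With c = 26, supply is Ls = 4153 + 9W.
At equilibrium Ld = Ls, so 4818 - 10W = 4153 + 9W; collecting terms, 665 = 19W and W* = 35.
Plugging W* into demand: L* = 4818 - 10(35) = 4468.

W* = 35, L* = 4468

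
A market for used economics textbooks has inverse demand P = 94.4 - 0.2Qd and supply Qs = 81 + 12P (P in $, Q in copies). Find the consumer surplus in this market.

Solving each curve for Q: Qd = 472 - 5P.
The market clears where 472 - 5P = 81 + 12P. Rearranging, 17P = 391, hence P* = 23.
From the demand curve, Q* = 472 - 5(23) = 357.
Demand choke price (Qd = 0): P = 472/5 = 94.4. Consumer surplus = ½ × (94.4 - 23) × 357 = 12744.9.

Consumer surplus = 12744.9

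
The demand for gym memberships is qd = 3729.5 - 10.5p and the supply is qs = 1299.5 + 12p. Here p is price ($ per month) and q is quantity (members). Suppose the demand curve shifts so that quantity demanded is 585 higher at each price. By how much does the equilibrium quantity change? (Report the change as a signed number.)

Equating demand and supply, 3729.5 - 10.5p = 1299.5 + 12p gives 22.5p = 2430, so p* = 108.
Substitute back: q* = 3729.5 - 10.5(108) = 2595.5.
After the shift, demand is qd = 4314.5 - 10.5p.
The new intersection has 3015 = 22.5p, i.e. p = 134, q = 2907.5.
Δq = 2907.5 - 2595.5 = 312.

Δq = 312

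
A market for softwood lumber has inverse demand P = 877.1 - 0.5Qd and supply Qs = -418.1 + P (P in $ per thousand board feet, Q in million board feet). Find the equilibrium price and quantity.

Inverting to quantity form: Qd = 1754.2 - 2P.
At equilibrium Qd = Qs, so 1754.2 - 2P = -418.1 + P; collecting terms, 2172.3 = 3P and P* = 724.1.
From the demand curve, Q* = 1754.2 - 2(724.1) = 306.

P* = 724.1, Q* = 306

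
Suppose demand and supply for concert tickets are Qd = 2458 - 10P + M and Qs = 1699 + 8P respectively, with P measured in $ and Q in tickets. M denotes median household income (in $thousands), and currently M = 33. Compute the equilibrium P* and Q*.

P* = 44, Q* = 2051

With M = 33, demand is Qd = 2491 - 10P.
Set Qd = Qs: 2491 - 10P = 1699 + 8P, so 792 = 18P and P* = 44.
Then Q* = 2491 - 10(44) = 2051.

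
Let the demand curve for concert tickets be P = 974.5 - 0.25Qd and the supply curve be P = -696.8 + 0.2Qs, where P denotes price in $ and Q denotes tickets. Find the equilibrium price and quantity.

Rewriting in direct form: Qd = 3898 - 4P and Qs = 3484 + 5P.
Equating demand and supply, 3898 - 4P = 3484 + 5P gives 9P = 414, so P* = 46.
From the demand curve, Q* = 3898 - 4(46) = 3714.

P* = 46, Q* = 3714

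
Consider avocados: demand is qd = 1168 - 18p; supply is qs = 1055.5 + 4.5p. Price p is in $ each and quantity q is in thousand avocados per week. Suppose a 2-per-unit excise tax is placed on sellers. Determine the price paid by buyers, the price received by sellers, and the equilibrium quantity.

p_b = 5.4, p_s = 3.4, q = 1070.8

The tax drives a wedge p_b - p_s = 2. Substituting p_s = p_b - 2 into supply: qs = 1046.5 + 4.5p_b.
Set qd = qs: 1168 - 18p_b = 1046.5 + 4.5p_b, so 121.5 = 22.5p_b and p_b = 5.4.
Then p_s = 5.4 - 2 = 3.4 and q = 1168 - 18(5.4) = 1070.8.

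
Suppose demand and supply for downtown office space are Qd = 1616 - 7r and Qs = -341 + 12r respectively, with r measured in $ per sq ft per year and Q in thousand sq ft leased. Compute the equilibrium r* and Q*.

The market clears where 1616 - 7r = -341 + 12r. Rearranging, 19r = 1957, hence r* = 103.
Substitute back: Q* = 1616 - 7(103) = 895.

r* = 103, Q* = 895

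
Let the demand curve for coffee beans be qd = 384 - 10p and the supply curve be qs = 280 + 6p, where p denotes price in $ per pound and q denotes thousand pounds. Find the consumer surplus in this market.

Equating demand and supply, 384 - 10p = 280 + 6p gives 16p = 104, so p* = 6.5.
Plugging p* into demand: q* = 384 - 10(6.5) = 319.
Demand choke price (qd = 0): p = 384/10 = 38.4. Consumer surplus = ½ × (38.4 - 6.5) × 319 = 5088.05.

Consumer surplus = 5088.05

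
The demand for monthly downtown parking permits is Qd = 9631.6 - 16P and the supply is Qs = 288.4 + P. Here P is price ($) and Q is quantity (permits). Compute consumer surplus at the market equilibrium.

Set Qd = Qs: 9631.6 - 16P = 288.4 + P, so 9343.2 = 17P and P* = 549.6.
From the demand curve, Q* = 9631.6 - 16(549.6) = 838.
Demand choke price (Qd = 0): P = 9631.6/16 = 601.975. Consumer surplus = ½ × (601.975 - 549.6) × 838 = 21945.125.

Consumer surplus = 21945.125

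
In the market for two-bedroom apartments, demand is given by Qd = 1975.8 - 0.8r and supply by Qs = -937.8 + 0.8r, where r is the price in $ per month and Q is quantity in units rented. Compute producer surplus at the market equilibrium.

At equilibrium Qd = Qs, so 1975.8 - 0.8r = -937.8 + 0.8r; collecting terms, 2913.6 = 1.6r and r* = 1821.
Then Q* = 1975.8 - 0.8(1821) = 519.
Supply choke price (Qs = 0): r = 1172.25. Producer surplus = ½ × (1821 - 1172.25) × 519 = 168350.625.

Producer surplus = 168350.625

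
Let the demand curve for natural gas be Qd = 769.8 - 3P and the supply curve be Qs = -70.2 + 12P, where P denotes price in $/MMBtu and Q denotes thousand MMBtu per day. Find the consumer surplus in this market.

Consumer surplus = 60360.54

Set Qd = Qs: 769.8 - 3P = -70.2 + 12P, so 840 = 15P and P* = 56.
From the demand curve, Q* = 769.8 - 3(56) = 601.8.
Demand choke price (Qd = 0): P = 769.8/3 = 256.6. Consumer surplus = ½ × (256.6 - 56) × 601.8 = 60360.54.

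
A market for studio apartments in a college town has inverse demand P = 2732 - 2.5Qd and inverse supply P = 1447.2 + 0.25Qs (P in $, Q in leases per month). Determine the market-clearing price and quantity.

P* = 1564, Q* = 467.2

Solving each curve for Q: Qd = 1092.8 - 0.4P and Qs = -5788.8 + 4P.
Equating demand and supply, 1092.8 - 0.4P = -5788.8 + 4P gives 4.4P = 6881.6, so P* = 1564.
Substitute back: Q* = 1092.8 - 0.4(1564) = 467.2.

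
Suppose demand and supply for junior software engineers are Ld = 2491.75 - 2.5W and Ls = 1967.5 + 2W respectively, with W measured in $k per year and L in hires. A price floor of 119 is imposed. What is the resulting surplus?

Surplus = 11.25

With W fixed at 119, quantity demanded is 2194.25 and quantity supplied is 2205.5.
Surplus = Ls - Ld = 2205.5 - 2194.25 = 11.25.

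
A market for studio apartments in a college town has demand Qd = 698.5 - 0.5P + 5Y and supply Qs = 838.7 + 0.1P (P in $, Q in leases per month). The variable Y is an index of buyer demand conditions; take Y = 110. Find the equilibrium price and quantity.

With Y = 110, demand is Qd = 1248.5 - 0.5P.
The market clears where 1248.5 - 0.5P = 838.7 + 0.1P. Rearranging, 0.6P = 409.8, hence P* = 683.
Substitute back: Q* = 1248.5 - 0.5(683) = 907.

P* = 683, Q* = 907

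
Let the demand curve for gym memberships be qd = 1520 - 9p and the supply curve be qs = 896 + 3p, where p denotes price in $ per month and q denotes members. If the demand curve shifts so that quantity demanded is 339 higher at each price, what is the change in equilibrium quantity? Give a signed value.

Δq = 84.75

The market clears where 1520 - 9p = 896 + 3p. Rearranging, 12p = 624, hence p* = 52.
Plugging p* into demand: q* = 1520 - 9(52) = 1052.
After the shift, demand is qd = 1859 - 9p.
The new intersection has 963 = 12p, i.e. p = 80.25, q = 1136.75.
Δq = 1136.75 - 1052 = 84.75.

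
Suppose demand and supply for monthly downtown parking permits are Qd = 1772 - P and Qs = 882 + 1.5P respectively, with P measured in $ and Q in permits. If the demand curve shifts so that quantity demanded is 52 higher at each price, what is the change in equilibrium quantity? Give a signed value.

The market clears where 1772 - P = 882 + 1.5P. Rearranging, 2.5P = 890, hence P* = 356.
From the demand curve, Q* = 1772 - 356 = 1416.
After the shift, demand is Qd = 1824 - P.
New equilibrium: 942 = 2.5P, so P = 376.8 and Q = 1447.2.
ΔQ = 1447.2 - 1416 = 31.2.

ΔQ = 31.2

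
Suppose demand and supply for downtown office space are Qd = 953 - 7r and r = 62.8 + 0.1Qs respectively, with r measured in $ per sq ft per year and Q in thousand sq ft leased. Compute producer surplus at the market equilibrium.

Solving each curve for Q: Qs = -628 + 10r.
The market clears where 953 - 7r = -628 + 10r. Rearranging, 17r = 1581, hence r* = 93.
Then Q* = 953 - 7(93) = 302.
Supply choke price (Qs = 0): r = 62.8. Producer surplus = ½ × (93 - 62.8) × 302 = 4560.2.

Producer surplus = 4560.2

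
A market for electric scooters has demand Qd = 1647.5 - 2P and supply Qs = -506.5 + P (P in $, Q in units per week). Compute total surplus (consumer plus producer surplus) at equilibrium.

The market clears where 1647.5 - 2P = -506.5 + P. Rearranging, 3P = 2154, hence P* = 718.
Substitute back: Q* = 1647.5 - 2(718) = 211.5.
Demand choke price = 823.75; supply choke price = 506.5. CS = ½(823.75 - 718)(211.5) = 11183.0625; PS = ½(718 - 506.5)(211.5) = 22366.125. Total surplus = 33549.1875.

Total surplus = 33549.1875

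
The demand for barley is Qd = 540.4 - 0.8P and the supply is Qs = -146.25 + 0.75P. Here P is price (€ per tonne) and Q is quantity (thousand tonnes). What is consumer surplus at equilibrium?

Consumer surplus = 21622.5

At equilibrium Qd = Qs, so 540.4 - 0.8P = -146.25 + 0.75P; collecting terms, 686.65 = 1.55P and P* = 443.
Then Q* = 540.4 - 0.8(443) = 186.
Demand choke price (Qd = 0): P = 540.4/0.8 = 675.5. Consumer surplus = ½ × (675.5 - 443) × 186 = 21622.5.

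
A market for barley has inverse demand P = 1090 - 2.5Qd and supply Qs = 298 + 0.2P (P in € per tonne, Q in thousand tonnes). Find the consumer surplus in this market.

Consumer surplus = 147920

In direct form, Qd = 436 - 0.4P.
At equilibrium Qd = Qs, so 436 - 0.4P = 298 + 0.2P; collecting terms, 138 = 0.6P and P* = 230.
Plugging P* into demand: Q* = 436 - 0.4(230) = 344.
Demand choke price (Qd = 0): P = 436/0.4 = 1090. Consumer surplus = ½ × (1090 - 230) × 344 = 147920.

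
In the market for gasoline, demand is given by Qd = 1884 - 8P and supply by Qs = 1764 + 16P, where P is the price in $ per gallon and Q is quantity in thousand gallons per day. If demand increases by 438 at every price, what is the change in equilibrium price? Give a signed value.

At equilibrium Qd = Qs, so 1884 - 8P = 1764 + 16P; collecting terms, 120 = 24P and P* = 5.
Substitute back: Q* = 1884 - 8(5) = 1844.
After the shift, demand is Qd = 2322 - 8P.
Re-solving, 24P = 558 gives P = 23.25 and Q = 2136.
ΔP = 23.25 - 5 = 18.25.

ΔP = 18.25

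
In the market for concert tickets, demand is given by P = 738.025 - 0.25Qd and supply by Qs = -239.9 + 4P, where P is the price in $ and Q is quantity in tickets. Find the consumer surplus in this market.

Consumer surplus = 229875.90125

In direct form, Qd = 2952.1 - 4P.
Equating demand and supply, 2952.1 - 4P = -239.9 + 4P gives 8P = 3192, so P* = 399.
Plugging P* into demand: Q* = 2952.1 - 4(399) = 1356.1.
Demand choke price (Qd = 0): P = 2952.1/4 = 738.025. Consumer surplus = ½ × (738.025 - 399) × 1356.1 = 229875.90125.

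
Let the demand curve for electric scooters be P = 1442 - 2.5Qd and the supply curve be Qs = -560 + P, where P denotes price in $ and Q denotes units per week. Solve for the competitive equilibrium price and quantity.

Rewriting in direct form: Qd = 576.8 - 0.4P.
Equating demand and supply, 576.8 - 0.4P = -560 + P gives 1.4P = 1136.8, so P* = 812.
Substitute back: Q* = 576.8 - 0.4(812) = 252.

P* = 812, Q* = 252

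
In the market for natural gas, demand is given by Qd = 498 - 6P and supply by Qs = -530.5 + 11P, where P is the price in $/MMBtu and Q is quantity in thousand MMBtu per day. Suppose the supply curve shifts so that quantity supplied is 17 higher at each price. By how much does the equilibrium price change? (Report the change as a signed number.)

ΔP = -1

Equating demand and supply, 498 - 6P = -530.5 + 11P gives 17P = 1028.5, so P* = 60.5.
From the demand curve, Q* = 498 - 6(60.5) = 135.
After the shift, supply is Qs = -513.5 + 11P.
The new intersection has 1011.5 = 17P, i.e. P = 59.5, Q = 141.
ΔP = 59.5 - 60.5 = -1.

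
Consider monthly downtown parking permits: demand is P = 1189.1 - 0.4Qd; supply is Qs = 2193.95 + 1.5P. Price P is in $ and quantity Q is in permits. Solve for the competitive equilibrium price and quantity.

Solving each curve for Q: Qd = 2972.75 - 2.5P.
At equilibrium Qd = Qs, so 2972.75 - 2.5P = 2193.95 + 1.5P; collecting terms, 778.8 = 4P and P* = 194.7.
Then Q* = 2972.75 - 2.5(194.7) = 2486.

P* = 194.7, Q* = 2486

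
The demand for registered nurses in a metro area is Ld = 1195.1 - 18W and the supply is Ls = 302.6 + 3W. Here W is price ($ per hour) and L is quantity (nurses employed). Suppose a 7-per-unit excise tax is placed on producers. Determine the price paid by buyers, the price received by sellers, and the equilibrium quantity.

W_b = 43.5, W_s = 36.5, L = 412.1

With a tax of 7 on producers, they supply based on the net price W_s = W_b - 7, so Ls = 281.6 + 3W_b.
Set Ld = Ls: 1195.1 - 18W_b = 281.6 + 3W_b, so 913.5 = 21W_b and W_b = 43.5.
Then W_s = 43.5 - 7 = 36.5 and L = 1195.1 - 18(43.5) = 412.1.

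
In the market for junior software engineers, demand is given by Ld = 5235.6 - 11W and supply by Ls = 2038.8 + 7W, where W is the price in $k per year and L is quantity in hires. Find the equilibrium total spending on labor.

Total spending on labor = 582883.2

Set Ld = Ls: 5235.6 - 11W = 2038.8 + 7W, so 3196.8 = 18W and W* = 177.6.
Plugging W* into demand: L* = 5235.6 - 11(177.6) = 3282.
Total spending on labor = W* × L* = 177.6 × 3282 = 582883.2.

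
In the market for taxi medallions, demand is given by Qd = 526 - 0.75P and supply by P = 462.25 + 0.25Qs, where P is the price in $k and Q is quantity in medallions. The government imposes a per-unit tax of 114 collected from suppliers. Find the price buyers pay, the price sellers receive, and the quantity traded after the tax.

P_b = 596, P_s = 482, Q = 79

Solving each curve for Q: Qs = -1849 + 4P.
Suppliers keep P_s = P_b - 114 per unit, so supply in terms of the buyer price is Qs = -2305 + 4P_b.
Set Qd = Qs: 526 - 0.75P_b = -2305 + 4P_b, so 2831 = 4.75P_b and P_b = 596.
So P_s = 482 and the quantity traded is Q = 526 - 0.75(596) = 79.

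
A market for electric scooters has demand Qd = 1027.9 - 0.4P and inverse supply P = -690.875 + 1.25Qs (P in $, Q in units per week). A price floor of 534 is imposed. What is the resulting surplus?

Inverting to quantity form: Qs = 552.7 + 0.8P.
With P fixed at 534, quantity demanded is 814.3 and quantity supplied is 979.9.
Surplus = Qs - Qd = 979.9 - 814.3 = 165.6.

Surplus = 165.6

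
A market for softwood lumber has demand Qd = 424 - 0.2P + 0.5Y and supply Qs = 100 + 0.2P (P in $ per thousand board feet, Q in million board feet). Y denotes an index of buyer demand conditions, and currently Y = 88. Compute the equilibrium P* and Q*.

P* = 920, Q* = 284

With Y = 88, demand is Qd = 468 - 0.2P.
Equating demand and supply, 468 - 0.2P = 100 + 0.2P gives 0.4P = 368, so P* = 920.
Then Q* = 468 - 0.2(920) = 284.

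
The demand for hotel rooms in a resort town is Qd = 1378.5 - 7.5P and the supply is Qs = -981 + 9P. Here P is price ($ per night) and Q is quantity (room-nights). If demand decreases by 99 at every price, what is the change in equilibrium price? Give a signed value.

ΔP = -6

Set Qd = Qs: 1378.5 - 7.5P = -981 + 9P, so 2359.5 = 16.5P and P* = 143.
Then Q* = 1378.5 - 7.5(143) = 306.
After the shift, demand is Qd = 1279.5 - 7.5P.
New equilibrium: 2260.5 = 16.5P, so P = 137 and Q = 252.
ΔP = 137 - 143 = -6.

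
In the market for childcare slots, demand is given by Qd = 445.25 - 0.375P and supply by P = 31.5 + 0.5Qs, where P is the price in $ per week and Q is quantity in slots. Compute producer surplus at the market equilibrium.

Inverting to quantity form: Qs = -63 + 2P.
The market clears where 445.25 - 0.375P = -63 + 2P. Rearranging, 2.375P = 508.25, hence P* = 214.
From the demand curve, Q* = 445.25 - 0.375(214) = 365.
Supply choke price (Qs = 0): P = 31.5. Producer surplus = ½ × (214 - 31.5) × 365 = 33306.25.

Producer surplus = 33306.25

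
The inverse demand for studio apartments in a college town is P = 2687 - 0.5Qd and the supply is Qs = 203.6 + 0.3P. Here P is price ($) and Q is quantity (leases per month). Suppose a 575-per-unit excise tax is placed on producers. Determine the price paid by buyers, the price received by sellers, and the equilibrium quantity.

P_b = 2323, P_s = 1748, Q = 728

In direct form, Qd = 5374 - 2P.
With a tax of 575 on producers, they supply based on the net price P_s = P_b - 575, so Qs = 31.1 + 0.3P_b.
Equate demand and the shifted supply: 5374 - 2P_b = 31.1 + 0.3P_b, giving 2.3P_b = 5342.9, so P_b = 2323.
So P_s = 1748 and the quantity traded is Q = 5374 - 2(2323) = 728.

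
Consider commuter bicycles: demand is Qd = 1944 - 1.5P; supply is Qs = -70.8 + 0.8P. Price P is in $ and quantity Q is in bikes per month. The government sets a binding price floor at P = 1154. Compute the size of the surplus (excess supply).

Surplus = 639.4

With P fixed at 1154, quantity demanded is 213 and quantity supplied is 852.4.
Surplus = Qs - Qd = 852.4 - 213 = 639.4.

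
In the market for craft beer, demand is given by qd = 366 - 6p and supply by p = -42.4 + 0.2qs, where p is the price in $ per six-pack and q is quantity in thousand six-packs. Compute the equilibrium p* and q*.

p* = 14, q* = 282

Inverting to quantity form: qs = 212 + 5p.
Equating demand and supply, 366 - 6p = 212 + 5p gives 11p = 154, so p* = 14.
Plugging p* into demand: q* = 366 - 6(14) = 282.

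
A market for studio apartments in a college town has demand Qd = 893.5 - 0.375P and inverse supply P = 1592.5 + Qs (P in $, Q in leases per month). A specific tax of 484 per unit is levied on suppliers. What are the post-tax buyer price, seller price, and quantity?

P_b = 2160, P_s = 1676, Q = 83.5

Solving each curve for Q: Qs = -1592.5 + P.
With a tax of 484 on suppliers, they supply based on the net price P_s = P_b - 484, so Qs = -2076.5 + P_b.
Market clearing requires 893.5 - 0.375P_b = -2076.5 + P_b; hence 2970 = 1.375P_b and P_b = 2160.
So P_s = 1676 and the quantity traded is Q = 893.5 - 0.375(2160) = 83.5.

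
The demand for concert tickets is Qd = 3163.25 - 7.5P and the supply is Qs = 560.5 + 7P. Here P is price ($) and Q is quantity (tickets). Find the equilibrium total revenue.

Total revenue = 326151.5

Equating demand and supply, 3163.25 - 7.5P = 560.5 + 7P gives 14.5P = 2602.75, so P* = 179.5.
Then Q* = 3163.25 - 7.5(179.5) = 1817.
Total revenue = P* × Q* = 179.5 × 1817 = 326151.5.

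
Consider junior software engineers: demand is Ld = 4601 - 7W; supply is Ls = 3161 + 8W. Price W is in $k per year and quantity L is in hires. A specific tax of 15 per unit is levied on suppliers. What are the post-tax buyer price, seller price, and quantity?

W_b = 104, W_s = 89, L = 3873

Suppliers keep W_s = W_b - 15 per unit, so supply in terms of the buyer price is Ls = 3041 + 8W_b.
Set Ld = Ls: 4601 - 7W_b = 3041 + 8W_b, so 1560 = 15W_b and W_b = 104.
Then W_s = 104 - 15 = 89 and L = 4601 - 7(104) = 3873.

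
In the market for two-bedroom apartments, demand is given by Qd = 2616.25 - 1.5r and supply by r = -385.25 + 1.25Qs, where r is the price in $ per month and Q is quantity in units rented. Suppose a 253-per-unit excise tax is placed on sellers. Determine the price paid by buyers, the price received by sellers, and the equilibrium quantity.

Rewriting in direct form: Qs = 308.2 + 0.8r.
With a tax of 253 on sellers, they supply based on the net price r_s = r_b - 253, so Qs = 105.8 + 0.8r_b.
Set Qd = Qs: 2616.25 - 1.5r_b = 105.8 + 0.8r_b, so 2510.45 = 2.3r_b and r_b = 1091.5.
Then r_s = 1091.5 - 253 = 838.5 and Q = 2616.25 - 1.5(1091.5) = 979.

r_b = 1091.5, r_s = 838.5, Q = 979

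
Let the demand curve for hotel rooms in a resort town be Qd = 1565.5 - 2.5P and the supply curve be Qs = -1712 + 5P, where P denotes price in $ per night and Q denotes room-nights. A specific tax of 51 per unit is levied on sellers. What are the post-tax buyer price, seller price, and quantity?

Sellers keep P_s = P_b - 51 per unit, so supply in terms of the buyer price is Qs = -1967 + 5P_b.
Equate demand and the shifted supply: 1565.5 - 2.5P_b = -1967 + 5P_b, giving 7.5P_b = 3532.5, so P_b = 471.
So P_s = 420 and the quantity traded is Q = 1565.5 - 2.5(471) = 388.

P_b = 471, P_s = 420, Q = 388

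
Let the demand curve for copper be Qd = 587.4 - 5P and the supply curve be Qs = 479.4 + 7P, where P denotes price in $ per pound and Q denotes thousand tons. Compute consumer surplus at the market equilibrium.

The market clears where 587.4 - 5P = 479.4 + 7P. Rearranging, 12P = 108, hence P* = 9.
Then Q* = 587.4 - 5(9) = 542.4.
Demand choke price (Qd = 0): P = 587.4/5 = 117.48. Consumer surplus = ½ × (117.48 - 9) × 542.4 = 29419.776.

Consumer surplus = 29419.776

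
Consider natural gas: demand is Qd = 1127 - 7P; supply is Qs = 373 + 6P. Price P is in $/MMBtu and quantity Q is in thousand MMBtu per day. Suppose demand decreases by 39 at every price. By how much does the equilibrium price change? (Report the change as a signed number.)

ΔP = -3

Equating demand and supply, 1127 - 7P = 373 + 6P gives 13P = 754, so P* = 58.
Substitute back: Q* = 1127 - 7(58) = 721.
After the shift, demand is Qd = 1088 - 7P.
New equilibrium: 715 = 13P, so P = 55 and Q = 703.
ΔP = 55 - 58 = -3.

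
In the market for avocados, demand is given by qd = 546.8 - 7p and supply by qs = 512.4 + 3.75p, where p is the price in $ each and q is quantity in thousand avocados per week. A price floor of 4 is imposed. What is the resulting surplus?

Evaluating both curves at the floor price 4 gives qd = 518.8, qs = 527.4.
Surplus = qs - qd = 527.4 - 518.8 = 8.6.

Surplus = 8.6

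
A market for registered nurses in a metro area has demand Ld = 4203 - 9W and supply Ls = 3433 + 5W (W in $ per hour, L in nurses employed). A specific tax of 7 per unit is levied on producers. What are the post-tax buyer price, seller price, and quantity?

W_b = 57.5, W_s = 50.5, L = 3685.5

The tax drives a wedge W_b - W_s = 7. Substituting W_s = W_b - 7 into supply: Ls = 3398 + 5W_b.
Set Ld = Ls: 4203 - 9W_b = 3398 + 5W_b, so 805 = 14W_b and W_b = 57.5.
Then W_s = 57.5 - 7 = 50.5 and L = 4203 - 9(57.5) = 3685.5.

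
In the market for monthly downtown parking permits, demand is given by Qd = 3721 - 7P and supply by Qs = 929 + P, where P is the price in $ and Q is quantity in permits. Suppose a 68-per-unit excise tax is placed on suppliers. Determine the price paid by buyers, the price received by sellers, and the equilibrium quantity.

The tax drives a wedge P_b - P_s = 68. Substituting P_s = P_b - 68 into supply: Qs = 861 + P_b.
Equate demand and the shifted supply: 3721 - 7P_b = 861 + P_b, giving 8P_b = 2860, so P_b = 357.5.
So P_s = 289.5 and the quantity traded is Q = 3721 - 7(357.5) = 1218.5.

P_b = 357.5, P_s = 289.5, Q = 1218.5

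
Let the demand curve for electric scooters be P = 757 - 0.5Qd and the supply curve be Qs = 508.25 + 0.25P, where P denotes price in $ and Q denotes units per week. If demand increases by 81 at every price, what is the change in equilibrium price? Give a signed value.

ΔP = 36

Rewriting in direct form: Qd = 1514 - 2P.
At equilibrium Qd = Qs, so 1514 - 2P = 508.25 + 0.25P; collecting terms, 1005.75 = 2.25P and P* = 447.
Substitute back: Q* = 1514 - 2(447) = 620.
After the shift, demand is Qd = 1595 - 2P.
Re-solving, 2.25P = 1086.75 gives P = 483 and Q = 629.
ΔP = 483 - 447 = 36.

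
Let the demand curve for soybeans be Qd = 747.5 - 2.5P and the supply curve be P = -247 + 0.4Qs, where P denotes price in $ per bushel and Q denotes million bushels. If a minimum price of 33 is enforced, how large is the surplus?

Inverting to quantity form: Qs = 617.5 + 2.5P.
At P = 33: Qd = 665 and Qs = 700.
Surplus = Qs - Qd = 700 - 665 = 35.

Surplus = 35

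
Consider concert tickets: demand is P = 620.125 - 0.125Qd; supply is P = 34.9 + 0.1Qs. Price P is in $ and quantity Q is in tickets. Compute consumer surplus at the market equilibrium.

Rewriting in direct form: Qd = 4961 - 8P and Qs = -349 + 10P.
At equilibrium Qd = Qs, so 4961 - 8P = -349 + 10P; collecting terms, 5310 = 18P and P* = 295.
Then Q* = 4961 - 8(295) = 2601.
Demand choke price (Qd = 0): P = 4961/8 = 620.125. Consumer surplus = ½ × (620.125 - 295) × 2601 = 422825.0625.

Consumer surplus = 422825.0625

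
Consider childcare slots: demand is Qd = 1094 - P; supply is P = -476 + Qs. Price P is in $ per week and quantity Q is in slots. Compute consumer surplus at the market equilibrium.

Consumer surplus = 308112.5

Rewriting in direct form: Qs = 476 + P.
Equating demand and supply, 1094 - P = 476 + P gives 2P = 618, so P* = 309.
Then Q* = 1094 - 309 = 785.
Demand choke price (Qd = 0): P = 1094. Consumer surplus = ½ × (1094 - 309) × 785 = 308112.5.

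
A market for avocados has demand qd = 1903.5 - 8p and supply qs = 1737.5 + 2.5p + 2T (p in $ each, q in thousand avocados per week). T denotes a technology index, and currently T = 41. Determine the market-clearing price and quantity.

p* = 8, q* = 1839.5

With T = 41, supply is qs = 1819.5 + 2.5p.
At equilibrium qd = qs, so 1903.5 - 8p = 1819.5 + 2.5p; collecting terms, 84 = 10.5p and p* = 8.
Then q* = 1903.5 - 8(8) = 1839.5.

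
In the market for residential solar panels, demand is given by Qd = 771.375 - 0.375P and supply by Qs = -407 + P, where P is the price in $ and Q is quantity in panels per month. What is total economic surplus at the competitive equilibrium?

Equating demand and supply, 771.375 - 0.375P = -407 + P gives 1.375P = 1178.375, so P* = 857.
Substitute back: Q* = 771.375 - 0.375(857) = 450.
Demand choke price = 2057; supply choke price = 407. CS = ½(2057 - 857)(450) = 270000; PS = ½(857 - 407)(450) = 101250. Total surplus = 371250.

Total surplus = 371250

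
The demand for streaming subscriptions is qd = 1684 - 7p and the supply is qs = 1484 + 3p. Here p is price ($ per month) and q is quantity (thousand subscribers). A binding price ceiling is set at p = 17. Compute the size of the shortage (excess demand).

At p = 17: qd = 1565 and qs = 1535.
Shortage = qd - qs = 1565 - 1535 = 30.

Shortage = 30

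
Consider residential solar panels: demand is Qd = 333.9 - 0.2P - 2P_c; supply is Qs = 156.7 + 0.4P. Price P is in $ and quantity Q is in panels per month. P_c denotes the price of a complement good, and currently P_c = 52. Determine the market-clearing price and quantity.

With P_c = 52, demand is Qd = 229.9 - 0.2P.
Equating demand and supply, 229.9 - 0.2P = 156.7 + 0.4P gives 0.6P = 73.2, so P* = 122.
Then Q* = 229.9 - 0.2(122) = 205.5.

P* = 122, Q* = 205.5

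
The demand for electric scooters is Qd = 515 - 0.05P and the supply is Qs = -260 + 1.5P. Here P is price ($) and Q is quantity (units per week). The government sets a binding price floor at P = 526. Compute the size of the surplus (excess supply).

Surplus = 40.3

Evaluating both curves at the floor price 526 gives Qd = 488.7, Qs = 529.
Surplus = Qs - Qd = 529 - 488.7 = 40.3.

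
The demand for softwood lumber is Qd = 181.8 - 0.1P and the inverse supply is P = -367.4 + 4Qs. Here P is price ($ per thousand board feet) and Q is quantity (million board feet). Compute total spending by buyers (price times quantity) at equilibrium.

In direct form, Qs = 91.85 + 0.25P.
The market clears where 181.8 - 0.1P = 91.85 + 0.25P. Rearranging, 0.35P = 89.95, hence P* = 257.
From the demand curve, Q* = 181.8 - 0.1(257) = 156.1.
Total spending by buyers = P* × Q* = 257 × 156.1 = 40117.7.

Total spending by buyers = 40117.7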